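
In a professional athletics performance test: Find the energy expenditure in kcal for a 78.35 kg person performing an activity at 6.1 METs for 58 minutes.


kcal = MET * mass * time_hr
Convert time: 58 min = 0.9667 hr
kcal = 6.1 * 78.35 * 0.9667
kcal = 462.0038 kcal

462.0038 kcal


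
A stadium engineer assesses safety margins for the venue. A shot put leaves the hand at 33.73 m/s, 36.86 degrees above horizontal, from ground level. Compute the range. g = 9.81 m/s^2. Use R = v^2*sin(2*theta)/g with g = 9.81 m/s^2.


R = v^2 * sin(2*theta) / g
Convert angle to radians: theta = 36.86 deg = 0.6433 rad
sin(2*theta) = sin(1.2867) = 0.9599
R = 33.73^2 * 0.9599 / 9.81
R = 1137.7129 * 0.9599 / 9.81 = 111.3246 m

111.3246 m


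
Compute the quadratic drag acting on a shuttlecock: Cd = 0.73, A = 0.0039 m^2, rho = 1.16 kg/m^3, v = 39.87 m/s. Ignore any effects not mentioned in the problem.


Fd = 0.5 * Cd * rho * A * v^2
Fd = 0.5 * 0.73 * 1.16 * 0.0039 * 39.87^2
v^2 = 1589.6169
Fd = 0.5 * 0.73 * 1.16 * 0.0039 * 1589.6169 = 2.6249 N

2.6249 N


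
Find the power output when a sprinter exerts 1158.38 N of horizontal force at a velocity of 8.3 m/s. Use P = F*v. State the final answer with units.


P = F * v
P = 1158.38 * 8.3
P = 9614.554 W

9614.554 W


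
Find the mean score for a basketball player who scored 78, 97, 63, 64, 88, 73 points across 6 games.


Average = sum / n
Sum = 463
Average = 463 / 6 = 77.1667

77.1667


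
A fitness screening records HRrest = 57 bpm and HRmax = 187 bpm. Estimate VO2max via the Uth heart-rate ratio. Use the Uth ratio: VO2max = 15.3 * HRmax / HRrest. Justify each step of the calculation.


VO2max = 15.3 * HRmax / HRrest
VO2max = 15.3 * 187 / 57
VO2max = 2861.1 / 57 = 50.1947 mL/kg/min

50.1947 mL/kg/min


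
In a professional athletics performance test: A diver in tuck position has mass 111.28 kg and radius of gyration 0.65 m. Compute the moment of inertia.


I = m * k^2
I = 111.28 * 0.65^2
I = 111.28 * 0.4225 = 47.0158 kg*m^2

47.0158 kg*m^2


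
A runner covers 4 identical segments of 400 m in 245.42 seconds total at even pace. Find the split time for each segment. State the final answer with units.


Split time = total_time / n_laps = 245.42 / 4
Split time = 61.355 s per lap

61.355 s


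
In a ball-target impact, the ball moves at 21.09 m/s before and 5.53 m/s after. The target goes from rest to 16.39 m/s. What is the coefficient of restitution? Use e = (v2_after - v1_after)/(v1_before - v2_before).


e = (v2_after - v1_after) / (v1_before - v2_before)
Numerator = 16.39 - 5.53 = 10.86
Denominator = 21.09 - 0 = 21.09
e = 10.86 / 21.09 = 0.5149

0.5149


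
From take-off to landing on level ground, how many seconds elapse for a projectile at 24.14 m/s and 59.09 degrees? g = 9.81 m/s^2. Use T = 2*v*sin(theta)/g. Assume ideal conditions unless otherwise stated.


T = 2*v*sin(theta)/g
sin(theta) = sin(59.09 deg) = 0.858
T = 2*24.14*0.858 / 9.81
T = 41.423 / 9.81 = 4.2225 s

4.2225 s


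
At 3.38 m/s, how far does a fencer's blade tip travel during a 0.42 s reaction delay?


d = v * t
d = 3.38 * 0.42
d = 1.4196 m

1.4196 m


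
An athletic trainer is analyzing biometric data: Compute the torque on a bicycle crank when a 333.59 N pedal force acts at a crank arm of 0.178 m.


tau = F * d
tau = 333.59 * 0.178
tau = 59.379 N*m

59.379 N*m


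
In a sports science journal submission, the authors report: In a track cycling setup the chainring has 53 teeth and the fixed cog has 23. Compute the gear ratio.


GR = front_teeth / rear_teeth
GR = 53 / 23
GR = 2.3043

2.3043


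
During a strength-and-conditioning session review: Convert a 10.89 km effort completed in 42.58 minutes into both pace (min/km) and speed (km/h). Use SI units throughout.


Pace = time / distance = 42.58 min / 10.89 km = 3.91 min/km
Speed = distance / time_in_hours = 10.89 / 0.7097 hr
Speed = 15.3452 km/h

3.91 min/km, 15.3452 km/h


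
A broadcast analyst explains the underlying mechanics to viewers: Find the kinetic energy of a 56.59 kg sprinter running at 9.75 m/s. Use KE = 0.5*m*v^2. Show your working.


KE = 0.5 * m * v^2
KE = 0.5 * 56.59 * 9.75^2
KE = 0.5 * 56.59 * 95.0625 = 2689.7934 J

2689.7934 J


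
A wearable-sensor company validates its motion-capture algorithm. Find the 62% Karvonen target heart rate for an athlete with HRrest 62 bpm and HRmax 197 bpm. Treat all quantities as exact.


Target = HRrest + pct*(HRmax - HRrest)
Heart rate reserve = HRmax - HRrest = 197 - 62 = 135 bpm
Fraction = 62% = 0.62
Target = 62 + 0.62 * 135
Target = 62 + 83.7 = 145.7 bpm

145.7 bpm


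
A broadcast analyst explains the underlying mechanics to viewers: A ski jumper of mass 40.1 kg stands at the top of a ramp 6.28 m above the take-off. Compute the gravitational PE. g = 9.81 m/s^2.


PE = m * g * h
PE = 40.1 * 9.81 * 6.28
PE = 393.381 * 6.28 = 2470.4327 J

2470.4327 J


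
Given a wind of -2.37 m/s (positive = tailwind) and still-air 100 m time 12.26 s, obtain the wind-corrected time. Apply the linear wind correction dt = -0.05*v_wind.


dt = -0.05 * v_wind = -0.05 * -2.37 = 0.1185 s
t_corrected = t_still + dt = 12.26 + (0.1185)
t_corrected = 12.3785 s

12.3785 s


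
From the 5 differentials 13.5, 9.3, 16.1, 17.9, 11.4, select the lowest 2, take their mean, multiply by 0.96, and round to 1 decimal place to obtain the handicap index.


All differentials: 13.5, 9.3, 16.1, 17.9, 11.4
Sorted: 9.3, 11.4, 13.5, 16.1, 17.9
Best 2: 9.3, 11.4
Average of best = 20.7 / 2 = 10.35
Raw index = 10.35 * 0.96 = 9.936
Handicap index = round(9.936, 1) = 9.9

9.9


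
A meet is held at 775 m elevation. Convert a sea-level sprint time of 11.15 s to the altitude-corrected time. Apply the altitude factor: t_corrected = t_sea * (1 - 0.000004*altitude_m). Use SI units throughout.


Correction factor = 1 - 0.000004 * 775 = 0.9969
t_corrected = t_sea * factor = 11.15 * 0.9969
t_corrected = 11.1154 s

11.1154 s


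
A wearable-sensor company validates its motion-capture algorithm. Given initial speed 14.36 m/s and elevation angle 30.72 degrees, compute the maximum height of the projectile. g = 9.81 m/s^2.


H = (v*sin(theta))^2 / (2*g)
vy = v*sin(theta) = 14.36 * sin(30.72 deg) = 7.3357 m/s
H = vy^2 / (2*g) = 53.8126 / (2*9.81)
H = 53.8126 / 19.62 = 2.7427 m

2.7427 m


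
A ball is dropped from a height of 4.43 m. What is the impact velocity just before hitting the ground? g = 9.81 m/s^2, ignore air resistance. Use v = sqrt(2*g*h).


v = sqrt(2 * g * h)
v = sqrt(2 * 9.81 * 4.43)
v = sqrt(86.9166) = 9.3229 m/s

9.3229 m/s


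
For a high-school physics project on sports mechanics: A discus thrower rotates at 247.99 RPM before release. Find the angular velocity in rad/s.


omega = RPM * 2 * pi / 60
omega = 247.99 * 2 * 3.14159 / 60
omega = 1558.1671 / 60 = 25.9695 rad/s

25.9695 rad/s


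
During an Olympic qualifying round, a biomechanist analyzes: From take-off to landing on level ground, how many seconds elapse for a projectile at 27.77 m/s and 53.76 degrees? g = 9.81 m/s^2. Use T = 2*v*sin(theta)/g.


T = 2*v*sin(theta)/g
sin(theta) = sin(53.76 deg) = 0.8065
T = 2*27.77*0.8065 / 9.81
T = 44.7957 / 9.81 = 4.5663 s

4.5663 s


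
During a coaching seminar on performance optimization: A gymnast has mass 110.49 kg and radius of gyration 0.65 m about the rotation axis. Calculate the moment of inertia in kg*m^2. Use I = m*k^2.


I = m * k^2
I = 110.49 * 0.65^2
I = 110.49 * 0.4225 = 46.682 kg*m^2

46.682 kg*m^2


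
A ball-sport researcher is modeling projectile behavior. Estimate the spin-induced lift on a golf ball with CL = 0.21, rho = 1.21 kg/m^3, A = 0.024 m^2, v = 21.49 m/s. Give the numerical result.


FM = 0.5 * CL * rho * A * v^2
FM = 0.5 * 0.21 * 1.21 * 0.024 * 21.49^2
v^2 = 461.8201
FM = 0.5 * 0.21 * 1.21 * 0.024 * 461.8201 = 1.4082 N

1.4082 N


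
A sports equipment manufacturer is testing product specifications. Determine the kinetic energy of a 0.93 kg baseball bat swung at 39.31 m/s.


KE = 0.5 * m * v^2
KE = 0.5 * 0.93 * 39.31^2
KE = 0.5 * 0.93 * 1545.2761 = 718.5534 J

718.5534 J


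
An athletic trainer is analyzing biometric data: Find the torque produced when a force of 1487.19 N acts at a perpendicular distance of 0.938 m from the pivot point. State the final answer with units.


tau = F * d
tau = 1487.19 * 0.938
tau = 1394.9842 N*m

1394.9842 N*m


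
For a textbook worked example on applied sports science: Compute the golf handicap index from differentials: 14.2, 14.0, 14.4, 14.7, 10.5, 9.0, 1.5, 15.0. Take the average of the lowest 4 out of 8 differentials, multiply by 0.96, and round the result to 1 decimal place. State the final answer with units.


All differentials: 14.2, 14.0, 14.4, 14.7, 10.5, 9.0, 1.5, 15.0
Sorted: 1.5, 9.0, 10.5, 14.0, 14.2, 14.4, 14.7, 15.0
Best 4: 1.5, 9.0, 10.5, 14.0
Average of best = 35 / 4 = 8.75
Raw index = 8.75 * 0.96 = 8.4
Handicap index = round(8.4, 1) = 8.4

8.4


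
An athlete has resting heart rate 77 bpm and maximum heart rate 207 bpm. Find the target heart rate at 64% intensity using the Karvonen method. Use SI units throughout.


Target = HRrest + pct*(HRmax - HRrest)
Heart rate reserve = HRmax - HRrest = 207 - 77 = 130 bpm
Fraction = 64% = 0.64
Target = 77 + 0.64 * 130
Target = 77 + 83.2 = 160.2 bpm

160.2 bpm


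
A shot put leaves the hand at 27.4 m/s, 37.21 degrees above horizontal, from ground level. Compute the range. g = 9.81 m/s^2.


R = v^2 * sin(2*theta) / g
Convert angle to radians: theta = 37.21 deg = 0.6494 rad
sin(2*theta) = sin(1.2989) = 0.9633
R = 27.4^2 * 0.9633 / 9.81
R = 750.76 * 0.9633 / 9.81 = 73.7181 m

73.7181 m


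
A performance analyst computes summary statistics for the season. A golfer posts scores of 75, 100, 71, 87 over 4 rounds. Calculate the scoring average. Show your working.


Average = sum / n
Sum = 333
Average = 333 / 4 = 83.25

83.25


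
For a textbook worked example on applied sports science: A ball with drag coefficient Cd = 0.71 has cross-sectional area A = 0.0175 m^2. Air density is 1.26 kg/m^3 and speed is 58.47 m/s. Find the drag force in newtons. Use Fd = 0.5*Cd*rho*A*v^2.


Fd = 0.5 * Cd * rho * A * v^2
Fd = 0.5 * 0.71 * 1.26 * 0.0175 * 58.47^2
v^2 = 3418.7409
Fd = 0.5 * 0.71 * 1.26 * 0.0175 * 3418.7409 = 26.761 N

26.761 N


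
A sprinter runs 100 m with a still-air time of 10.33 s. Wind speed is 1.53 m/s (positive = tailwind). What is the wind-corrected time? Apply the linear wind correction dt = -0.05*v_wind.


dt = -0.05 * v_wind = -0.05 * 1.53 = -0.0765 s
t_corrected = t_still + dt = 10.33 + (-0.0765)
t_corrected = 10.2535 s

10.2535 s


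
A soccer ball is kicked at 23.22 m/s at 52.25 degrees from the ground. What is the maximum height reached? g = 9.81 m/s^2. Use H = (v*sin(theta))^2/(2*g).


H = (v*sin(theta))^2 / (2*g)
vy = v*sin(theta) = 23.22 * sin(52.25 deg) = 18.3598 m/s
H = vy^2 / (2*g) = 337.0827 / (2*9.81)
H = 337.0827 / 19.62 = 17.1806 m

17.1806 m


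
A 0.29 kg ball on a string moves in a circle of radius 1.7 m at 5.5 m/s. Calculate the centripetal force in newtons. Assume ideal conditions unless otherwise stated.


Fc = m * v^2 / r
v^2 = 5.5^2 = 30.25
Fc = 0.29 * 30.25 / 1.7
Fc = 8.7725 / 1.7 = 5.1603 N

5.1603 N


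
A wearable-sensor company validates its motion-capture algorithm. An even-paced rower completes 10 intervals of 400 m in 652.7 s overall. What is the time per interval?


Split time = total_time / n_laps = 652.7 / 10
Split time = 65.27 s per lap

65.27 s


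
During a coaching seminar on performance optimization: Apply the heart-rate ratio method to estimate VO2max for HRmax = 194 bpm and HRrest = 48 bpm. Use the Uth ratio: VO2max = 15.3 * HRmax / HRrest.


VO2max = 15.3 * HRmax / HRrest
VO2max = 15.3 * 194 / 48
VO2max = 2968.2 / 48 = 61.8375 mL/kg/min

61.8375 mL/kg/min


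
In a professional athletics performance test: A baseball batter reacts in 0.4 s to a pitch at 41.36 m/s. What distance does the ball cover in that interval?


d = v * t
d = 41.36 * 0.4
d = 16.544 m

16.544 m


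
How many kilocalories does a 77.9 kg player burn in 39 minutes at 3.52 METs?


kcal = MET * mass * time_hr
Convert time: 39 min = 0.65 hr
kcal = 3.52 * 77.9 * 0.65
kcal = 178.2352 kcal

178.2352 kcal


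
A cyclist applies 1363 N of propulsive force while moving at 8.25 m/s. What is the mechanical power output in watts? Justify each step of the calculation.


P = F * v
P = 1363 * 8.25
P = 11244.75 W

11244.75 W


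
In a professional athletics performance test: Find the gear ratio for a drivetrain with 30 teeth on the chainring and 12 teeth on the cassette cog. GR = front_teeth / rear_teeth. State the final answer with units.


GR = front_teeth / rear_teeth
GR = 30 / 12
GR = 2.5

2.5


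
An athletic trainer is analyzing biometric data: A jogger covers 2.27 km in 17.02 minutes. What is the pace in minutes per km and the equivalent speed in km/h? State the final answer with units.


Pace = time / distance = 17.02 min / 2.27 km = 7.4978 min/km
Speed = distance / time_in_hours = 2.27 / 0.2837 hr
Speed = 8.0024 km/h

7.4978 min/km, 8.0024 km/h


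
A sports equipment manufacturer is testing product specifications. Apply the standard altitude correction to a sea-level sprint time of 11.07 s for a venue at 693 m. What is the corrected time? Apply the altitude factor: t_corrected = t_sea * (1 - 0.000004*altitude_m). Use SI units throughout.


Correction factor = 1 - 0.000004 * 693 = 0.997228
t_corrected = t_sea * factor = 11.07 * 0.997228
t_corrected = 11.0393 s

11.0393 s


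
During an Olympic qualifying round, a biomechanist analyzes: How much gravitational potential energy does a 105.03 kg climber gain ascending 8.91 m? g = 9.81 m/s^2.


PE = m * g * h
PE = 105.03 * 9.81 * 8.91
PE = 1030.3443 * 8.91 = 9180.3677 J

9180.3677 J


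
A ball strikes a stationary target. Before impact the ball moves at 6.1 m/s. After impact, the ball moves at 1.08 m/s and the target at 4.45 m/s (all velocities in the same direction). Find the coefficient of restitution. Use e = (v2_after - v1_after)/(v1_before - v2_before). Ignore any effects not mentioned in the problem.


e = (v2_after - v1_after) / (v1_before - v2_before)
Numerator = 4.45 - 1.08 = 3.37
Denominator = 6.1 - 0 = 6.1
e = 3.37 / 6.1 = 0.5525

0.5525


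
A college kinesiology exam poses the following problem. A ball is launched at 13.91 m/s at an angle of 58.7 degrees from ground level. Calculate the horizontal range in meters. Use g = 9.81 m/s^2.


R = v^2 * sin(2*theta) / g
Convert angle to radians: theta = 58.7 deg = 1.0245 rad
sin(2*theta) = sin(2.049) = 0.8878
R = 13.91^2 * 0.8878 / 9.81
R = 193.4881 * 0.8878 / 9.81 = 17.5109 m

17.5109 m


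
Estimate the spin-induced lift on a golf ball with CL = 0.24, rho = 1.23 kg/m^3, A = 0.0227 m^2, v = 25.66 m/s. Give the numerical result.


FM = 0.5 * CL * rho * A * v^2
FM = 0.5 * 0.24 * 1.23 * 0.0227 * 25.66^2
v^2 = 658.4356
FM = 0.5 * 0.24 * 1.23 * 0.0227 * 658.4356 = 2.2061 N

2.2061 N


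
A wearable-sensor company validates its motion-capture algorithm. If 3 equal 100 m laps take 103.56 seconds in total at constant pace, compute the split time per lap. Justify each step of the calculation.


Split time = total_time / n_laps = 103.56 / 3
Split time = 34.52 s per lap

34.52 s


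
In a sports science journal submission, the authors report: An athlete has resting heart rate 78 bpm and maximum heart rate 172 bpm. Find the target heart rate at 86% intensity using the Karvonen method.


Target = HRrest + pct*(HRmax - HRrest)
Heart rate reserve = HRmax - HRrest = 172 - 78 = 94 bpm
Fraction = 86% = 0.86
Target = 78 + 0.86 * 94
Target = 78 + 80.84 = 158.84 bpm

158.84 bpm


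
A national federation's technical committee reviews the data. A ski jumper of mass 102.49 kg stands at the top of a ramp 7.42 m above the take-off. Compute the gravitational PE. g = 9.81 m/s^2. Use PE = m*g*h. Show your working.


PE = m * g * h
PE = 102.49 * 9.81 * 7.42
PE = 1005.4269 * 7.42 = 7460.2676 J

7460.2676 J


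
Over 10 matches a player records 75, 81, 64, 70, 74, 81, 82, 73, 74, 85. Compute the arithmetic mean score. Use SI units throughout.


Average = sum / n
Sum = 759
Average = 759 / 10 = 75.9

75.9


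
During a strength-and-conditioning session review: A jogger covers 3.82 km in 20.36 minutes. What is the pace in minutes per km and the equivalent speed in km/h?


Pace = time / distance = 20.36 min / 3.82 km = 5.3298 min/km
Speed = distance / time_in_hours = 3.82 / 0.3393 hr
Speed = 11.2574 km/h

5.3298 min/km, 11.2574 km/h


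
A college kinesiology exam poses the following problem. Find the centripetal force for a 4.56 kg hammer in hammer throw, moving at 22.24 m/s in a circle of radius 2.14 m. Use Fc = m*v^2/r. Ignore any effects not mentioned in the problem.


Fc = m * v^2 / r
v^2 = 22.24^2 = 494.6176
Fc = 4.56 * 494.6176 / 2.14
Fc = 2255.4563 / 2.14 = 1053.9515 N

1053.9515 N


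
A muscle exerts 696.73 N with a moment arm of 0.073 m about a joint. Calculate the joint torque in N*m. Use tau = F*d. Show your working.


tau = F * d
tau = 696.73 * 0.073
tau = 50.8613 N*m

50.8613 N*m


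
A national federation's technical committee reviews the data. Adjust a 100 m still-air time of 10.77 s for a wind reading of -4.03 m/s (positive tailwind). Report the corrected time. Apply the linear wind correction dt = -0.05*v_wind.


dt = -0.05 * v_wind = -0.05 * -4.03 = 0.2015 s
t_corrected = t_still + dt = 10.77 + (0.2015)
t_corrected = 10.9715 s

10.9715 s


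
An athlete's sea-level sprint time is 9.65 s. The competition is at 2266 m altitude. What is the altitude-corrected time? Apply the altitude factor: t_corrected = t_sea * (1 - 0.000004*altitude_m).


Correction factor = 1 - 0.000004 * 2266 = 0.990936
t_corrected = t_sea * factor = 9.65 * 0.990936
t_corrected = 9.5625 s

9.5625 s


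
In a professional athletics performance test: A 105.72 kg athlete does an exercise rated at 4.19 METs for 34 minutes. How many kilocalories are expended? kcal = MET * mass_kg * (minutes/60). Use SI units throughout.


kcal = MET * mass * time_hr
Convert time: 34 min = 0.5667 hr
kcal = 4.19 * 105.72 * 0.5667
kcal = 251.0145 kcal

251.0145 kcal


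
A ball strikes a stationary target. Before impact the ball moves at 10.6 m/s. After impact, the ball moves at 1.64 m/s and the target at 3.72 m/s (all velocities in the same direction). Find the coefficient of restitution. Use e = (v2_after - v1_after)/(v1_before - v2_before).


e = (v2_after - v1_after) / (v1_before - v2_before)
Numerator = 3.72 - 1.64 = 2.08
Denominator = 10.6 - 0 = 10.6
e = 2.08 / 10.6 = 0.1962

0.1962


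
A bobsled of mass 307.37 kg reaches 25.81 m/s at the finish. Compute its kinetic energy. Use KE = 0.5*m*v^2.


KE = 0.5 * m * v^2
KE = 0.5 * 307.37 * 25.81^2
KE = 0.5 * 307.37 * 666.1561 = 102378.2002 J

102378.2002 J


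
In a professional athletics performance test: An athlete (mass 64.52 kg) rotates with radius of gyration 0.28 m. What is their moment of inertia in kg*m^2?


I = m * k^2
I = 64.52 * 0.28^2
I = 64.52 * 0.0784 = 5.0584 kg*m^2

5.0584 kg*m^2


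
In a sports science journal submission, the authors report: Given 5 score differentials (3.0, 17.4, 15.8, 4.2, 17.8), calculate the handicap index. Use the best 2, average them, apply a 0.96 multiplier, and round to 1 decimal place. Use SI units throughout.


All differentials: 3.0, 17.4, 15.8, 4.2, 17.8
Sorted: 3.0, 4.2, 15.8, 17.4, 17.8
Best 2: 3.0, 4.2
Average of best = 7.2 / 2 = 3.6
Raw index = 3.6 * 0.96 = 3.456
Handicap index = round(3.456, 1) = 3.5

3.5


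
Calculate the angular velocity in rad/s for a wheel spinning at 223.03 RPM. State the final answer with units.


omega = RPM * 2 * pi / 60
omega = 223.03 * 2 * 3.14159 / 60
omega = 1401.3388 / 60 = 23.3556 rad/s

23.3556 rad/s


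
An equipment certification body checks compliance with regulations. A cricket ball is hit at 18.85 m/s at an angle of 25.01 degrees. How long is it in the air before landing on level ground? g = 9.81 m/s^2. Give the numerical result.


T = 2*v*sin(theta)/g
sin(theta) = sin(25.01 deg) = 0.4228
T = 2*18.85*0.4228 / 9.81
T = 15.9387 / 9.81 = 1.6247 s

1.6247 s


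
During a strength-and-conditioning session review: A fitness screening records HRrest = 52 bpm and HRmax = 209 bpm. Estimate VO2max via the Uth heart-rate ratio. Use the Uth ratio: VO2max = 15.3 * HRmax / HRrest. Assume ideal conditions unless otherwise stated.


VO2max = 15.3 * HRmax / HRrest
VO2max = 15.3 * 209 / 52
VO2max = 3197.7 / 52 = 61.4942 mL/kg/min

61.4942 mL/kg/min


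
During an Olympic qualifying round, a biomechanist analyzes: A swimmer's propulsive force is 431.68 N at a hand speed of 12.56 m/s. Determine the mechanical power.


P = F * v
P = 431.68 * 12.56
P = 5421.9008 W

5421.9008 W


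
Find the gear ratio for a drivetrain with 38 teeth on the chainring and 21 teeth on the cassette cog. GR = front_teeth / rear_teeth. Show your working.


GR = front_teeth / rear_teeth
GR = 38 / 21
GR = 1.8095

1.8095


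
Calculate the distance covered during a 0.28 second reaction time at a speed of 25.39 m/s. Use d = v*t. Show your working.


d = v * t
d = 25.39 * 0.28
d = 7.1092 m

7.1092 m


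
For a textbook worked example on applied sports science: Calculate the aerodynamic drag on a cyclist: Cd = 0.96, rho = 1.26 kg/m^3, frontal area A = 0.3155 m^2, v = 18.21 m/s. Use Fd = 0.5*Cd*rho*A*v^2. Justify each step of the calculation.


Fd = 0.5 * Cd * rho * A * v^2
Fd = 0.5 * 0.96 * 1.26 * 0.3155 * 18.21^2
v^2 = 331.6041
Fd = 0.5 * 0.96 * 1.26 * 0.3155 * 331.6041 = 63.2748 N

63.2748 N


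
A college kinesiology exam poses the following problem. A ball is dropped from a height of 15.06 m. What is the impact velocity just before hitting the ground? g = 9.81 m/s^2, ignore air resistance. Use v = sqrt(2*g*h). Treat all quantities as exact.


v = sqrt(2 * g * h)
v = sqrt(2 * 9.81 * 15.06)
v = sqrt(295.4772) = 17.1895 m/s

17.1895 m/s


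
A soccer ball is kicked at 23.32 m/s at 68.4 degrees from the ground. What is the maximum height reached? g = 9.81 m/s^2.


H = (v*sin(theta))^2 / (2*g)
vy = v*sin(theta) = 23.32 * sin(68.4 deg) = 21.6824 m/s
H = vy^2 / (2*g) = 470.1259 / (2*9.81)
H = 470.1259 / 19.62 = 23.9616 m

23.9616 m


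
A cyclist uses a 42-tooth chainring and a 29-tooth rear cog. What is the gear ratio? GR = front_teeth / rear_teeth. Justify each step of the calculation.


GR = front_teeth / rear_teeth
GR = 42 / 29
GR = 1.4483

1.4483


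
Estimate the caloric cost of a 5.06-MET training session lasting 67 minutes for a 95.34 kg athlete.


kcal = MET * mass * time_hr
Convert time: 67 min = 1.1167 hr
kcal = 5.06 * 95.34 * 1.1167
kcal = 538.7028 kcal

538.7028 kcal


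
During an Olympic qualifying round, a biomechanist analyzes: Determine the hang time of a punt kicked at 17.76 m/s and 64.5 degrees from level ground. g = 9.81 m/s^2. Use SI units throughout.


T = 2*v*sin(theta)/g
sin(theta) = sin(64.5 deg) = 0.9026
T = 2*17.76*0.9026 / 9.81
T = 32.0598 / 9.81 = 3.2681 s

3.2681 s


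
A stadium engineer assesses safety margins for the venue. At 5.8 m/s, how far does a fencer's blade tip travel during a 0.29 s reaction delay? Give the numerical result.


d = v * t
d = 5.8 * 0.29
d = 1.682 m

1.682 m


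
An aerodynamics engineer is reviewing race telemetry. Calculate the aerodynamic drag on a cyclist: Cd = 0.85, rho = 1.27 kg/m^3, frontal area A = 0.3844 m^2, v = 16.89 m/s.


Fd = 0.5 * Cd * rho * A * v^2
Fd = 0.5 * 0.85 * 1.27 * 0.3844 * 16.89^2
v^2 = 285.2721
Fd = 0.5 * 0.85 * 1.27 * 0.3844 * 285.2721 = 59.1882 N

59.1882 N


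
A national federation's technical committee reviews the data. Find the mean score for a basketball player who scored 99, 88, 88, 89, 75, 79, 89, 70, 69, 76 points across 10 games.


Average = sum / n
Sum = 822
Average = 822 / 10 = 82.2

82.2


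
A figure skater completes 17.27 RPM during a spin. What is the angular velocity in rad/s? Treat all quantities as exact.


omega = RPM * 2 * pi / 60
omega = 17.27 * 2 * 3.14159 / 60
omega = 108.5106 / 60 = 1.8085 rad/s

1.8085 rad/s


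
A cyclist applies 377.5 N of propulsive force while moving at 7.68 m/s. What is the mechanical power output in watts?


P = F * v
P = 377.5 * 7.68
P = 2899.2 W

2899.2 W


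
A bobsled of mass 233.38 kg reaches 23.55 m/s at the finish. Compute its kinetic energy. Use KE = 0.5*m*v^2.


KE = 0.5 * m * v^2
KE = 0.5 * 233.38 * 23.55^2
KE = 0.5 * 233.38 * 554.6025 = 64716.5657 J

64716.5657 J


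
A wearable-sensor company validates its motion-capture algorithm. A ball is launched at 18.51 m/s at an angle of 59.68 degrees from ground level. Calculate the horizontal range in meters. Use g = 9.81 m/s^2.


R = v^2 * sin(2*theta) / g
Convert angle to radians: theta = 59.68 deg = 1.0416 rad
sin(2*theta) = sin(2.0832) = 0.8716
R = 18.51^2 * 0.8716 / 9.81
R = 342.6201 * 0.8716 / 9.81 = 30.4396 m

30.4396 m


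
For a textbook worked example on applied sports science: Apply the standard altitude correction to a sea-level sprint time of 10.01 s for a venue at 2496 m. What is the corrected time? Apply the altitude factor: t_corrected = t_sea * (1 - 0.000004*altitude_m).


Correction factor = 1 - 0.000004 * 2496 = 0.990016
t_corrected = t_sea * factor = 10.01 * 0.990016
t_corrected = 9.9101 s

9.9101 s


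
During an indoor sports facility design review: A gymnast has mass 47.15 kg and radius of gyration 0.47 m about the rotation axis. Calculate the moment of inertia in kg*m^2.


I = m * k^2
I = 47.15 * 0.47^2
I = 47.15 * 0.2209 = 10.4154 kg*m^2

10.4154 kg*m^2


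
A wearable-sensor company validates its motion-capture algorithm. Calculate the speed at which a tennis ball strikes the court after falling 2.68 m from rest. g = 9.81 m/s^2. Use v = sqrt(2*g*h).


v = sqrt(2 * g * h)
v = sqrt(2 * 9.81 * 2.68)
v = sqrt(52.5816) = 7.2513 m/s

7.2513 m/s


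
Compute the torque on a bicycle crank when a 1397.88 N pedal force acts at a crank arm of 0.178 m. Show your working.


tau = F * d
tau = 1397.88 * 0.178
tau = 248.8226 N*m

248.8226 N*m


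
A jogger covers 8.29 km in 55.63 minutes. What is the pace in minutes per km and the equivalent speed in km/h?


Pace = time / distance = 55.63 min / 8.29 km = 6.7105 min/km
Speed = distance / time_in_hours = 8.29 / 0.9272 hr
Speed = 8.9412 km/h

6.7105 min/km, 8.9412 km/h


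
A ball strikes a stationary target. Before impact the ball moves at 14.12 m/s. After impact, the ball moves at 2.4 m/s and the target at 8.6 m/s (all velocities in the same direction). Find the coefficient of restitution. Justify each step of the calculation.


e = (v2_after - v1_after) / (v1_before - v2_before)
Numerator = 8.6 - 2.4 = 6.2
Denominator = 14.12 - 0 = 14.12
e = 6.2 / 14.12 = 0.4391

0.4391


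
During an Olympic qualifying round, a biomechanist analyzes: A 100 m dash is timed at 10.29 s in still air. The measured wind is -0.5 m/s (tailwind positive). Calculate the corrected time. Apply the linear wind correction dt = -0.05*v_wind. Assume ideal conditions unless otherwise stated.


dt = -0.05 * v_wind = -0.05 * -0.5 = 0.025 s
t_corrected = t_still + dt = 10.29 + (0.025)
t_corrected = 10.315 s

10.315 s


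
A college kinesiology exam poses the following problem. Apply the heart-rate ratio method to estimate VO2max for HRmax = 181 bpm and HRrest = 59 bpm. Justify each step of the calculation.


VO2max = 15.3 * HRmax / HRrest
VO2max = 15.3 * 181 / 59
VO2max = 2769.3 / 59 = 46.9373 mL/kg/min

46.9373 mL/kg/min


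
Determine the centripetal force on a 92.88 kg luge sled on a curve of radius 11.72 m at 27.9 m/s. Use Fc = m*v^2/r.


Fc = m * v^2 / r
v^2 = 27.9^2 = 778.41
Fc = 92.88 * 778.41 / 11.72
Fc = 72298.7208 / 11.72 = 6168.8328 N

6168.8328 N


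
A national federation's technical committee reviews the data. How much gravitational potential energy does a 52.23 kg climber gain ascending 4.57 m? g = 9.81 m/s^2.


PE = m * g * h
PE = 52.23 * 9.81 * 4.57
PE = 512.3763 * 4.57 = 2341.5597 J

2341.5597 J


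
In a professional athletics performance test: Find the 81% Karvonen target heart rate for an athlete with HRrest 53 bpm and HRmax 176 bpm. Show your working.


Target = HRrest + pct*(HRmax - HRrest)
Heart rate reserve = HRmax - HRrest = 176 - 53 = 123 bpm
Fraction = 81% = 0.81
Target = 53 + 0.81 * 123
Target = 53 + 99.63 = 152.63 bpm

152.63 bpm


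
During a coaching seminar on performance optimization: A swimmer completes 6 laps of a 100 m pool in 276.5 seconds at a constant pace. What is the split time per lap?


Split time = total_time / n_laps = 276.5 / 6
Split time = 46.0833 s per lap

46.0833 s


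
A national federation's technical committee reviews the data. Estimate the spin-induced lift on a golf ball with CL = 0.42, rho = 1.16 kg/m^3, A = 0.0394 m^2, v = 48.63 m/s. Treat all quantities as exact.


FM = 0.5 * CL * rho * A * v^2
FM = 0.5 * 0.42 * 1.16 * 0.0394 * 48.63^2
v^2 = 2364.8769
FM = 0.5 * 0.42 * 1.16 * 0.0394 * 2364.8769 = 22.6977 N

22.6977 N


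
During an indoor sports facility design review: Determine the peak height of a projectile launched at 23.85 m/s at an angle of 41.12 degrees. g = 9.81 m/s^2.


H = (v*sin(theta))^2 / (2*g)
vy = v*sin(theta) = 23.85 * sin(41.12 deg) = 15.6847 m/s
H = vy^2 / (2*g) = 246.0089 / (2*9.81)
H = 246.0089 / 19.62 = 12.5387 m

12.5387 m


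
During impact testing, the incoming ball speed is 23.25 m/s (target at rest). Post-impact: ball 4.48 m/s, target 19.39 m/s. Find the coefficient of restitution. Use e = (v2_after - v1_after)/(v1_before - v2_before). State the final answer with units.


e = (v2_after - v1_after) / (v1_before - v2_before)
Numerator = 19.39 - 4.48 = 14.91
Denominator = 23.25 - 0 = 23.25
e = 14.91 / 23.25 = 0.6413

0.6413


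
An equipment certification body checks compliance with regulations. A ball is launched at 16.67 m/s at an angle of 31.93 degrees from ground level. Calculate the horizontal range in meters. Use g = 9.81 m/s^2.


R = v^2 * sin(2*theta) / g
Convert angle to radians: theta = 31.93 deg = 0.5573 rad
sin(2*theta) = sin(1.1146) = 0.8977
R = 16.67^2 * 0.8977 / 9.81
R = 277.8889 * 0.8977 / 9.81 = 25.4298 m

25.4298 m


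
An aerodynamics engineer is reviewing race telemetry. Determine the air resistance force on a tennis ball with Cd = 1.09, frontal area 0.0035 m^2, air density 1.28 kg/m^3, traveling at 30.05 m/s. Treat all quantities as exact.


Fd = 0.5 * Cd * rho * A * v^2
Fd = 0.5 * 1.09 * 1.28 * 0.0035 * 30.05^2
v^2 = 903.0025
Fd = 0.5 * 1.09 * 1.28 * 0.0035 * 903.0025 = 2.2048 N

2.2048 N


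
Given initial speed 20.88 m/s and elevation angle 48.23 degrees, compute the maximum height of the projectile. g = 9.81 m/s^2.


H = (v*sin(theta))^2 / (2*g)
vy = v*sin(theta) = 20.88 * sin(48.23 deg) = 15.5728 m/s
H = vy^2 / (2*g) = 242.5128 / (2*9.81)
H = 242.5128 / 19.62 = 12.3605 m

12.3605 m


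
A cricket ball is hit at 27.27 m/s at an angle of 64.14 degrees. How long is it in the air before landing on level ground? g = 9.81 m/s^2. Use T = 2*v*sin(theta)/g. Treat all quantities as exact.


T = 2*v*sin(theta)/g
sin(theta) = sin(64.14 deg) = 0.8999
T = 2*27.27*0.8999 / 9.81
T = 49.0785 / 9.81 = 5.0029 s

5.0029 s


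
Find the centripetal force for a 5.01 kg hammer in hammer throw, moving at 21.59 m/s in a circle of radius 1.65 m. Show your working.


Fc = m * v^2 / r
v^2 = 21.59^2 = 466.1281
Fc = 5.01 * 466.1281 / 1.65
Fc = 2335.3018 / 1.65 = 1415.3344 N

1415.3344 N


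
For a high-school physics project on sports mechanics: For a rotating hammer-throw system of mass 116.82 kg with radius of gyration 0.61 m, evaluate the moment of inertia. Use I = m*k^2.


I = m * k^2
I = 116.82 * 0.61^2
I = 116.82 * 0.3721 = 43.4687 kg*m^2

43.4687 kg*m^2


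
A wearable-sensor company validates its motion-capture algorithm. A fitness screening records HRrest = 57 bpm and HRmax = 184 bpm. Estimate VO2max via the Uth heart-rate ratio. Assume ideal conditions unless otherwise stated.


VO2max = 15.3 * HRmax / HRrest
VO2max = 15.3 * 184 / 57
VO2max = 2815.2 / 57 = 49.3895 mL/kg/min

49.3895 mL/kg/min


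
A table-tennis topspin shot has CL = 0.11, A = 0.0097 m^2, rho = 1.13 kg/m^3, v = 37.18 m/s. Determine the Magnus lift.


FM = 0.5 * CL * rho * A * v^2
FM = 0.5 * 0.11 * 1.13 * 0.0097 * 37.18^2
v^2 = 1382.3524
FM = 0.5 * 0.11 * 1.13 * 0.0097 * 1382.3524 = 0.8334 N

0.8334 N


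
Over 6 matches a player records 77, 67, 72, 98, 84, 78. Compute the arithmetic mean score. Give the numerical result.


Average = sum / n
Sum = 476
Average = 476 / 6 = 79.3333

79.3333


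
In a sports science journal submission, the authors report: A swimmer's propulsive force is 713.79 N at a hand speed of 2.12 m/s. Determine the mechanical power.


P = F * v
P = 713.79 * 2.12
P = 1513.2348 W

1513.2348 W


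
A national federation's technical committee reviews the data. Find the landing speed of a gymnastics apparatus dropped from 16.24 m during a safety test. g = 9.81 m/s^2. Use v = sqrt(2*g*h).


v = sqrt(2 * g * h)
v = sqrt(2 * 9.81 * 16.24)
v = sqrt(318.6288) = 17.8502 m/s

17.8502 m/s


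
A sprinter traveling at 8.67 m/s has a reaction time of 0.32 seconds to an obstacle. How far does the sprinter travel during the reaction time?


d = v * t
d = 8.67 * 0.32
d = 2.7744 m

2.7744 m


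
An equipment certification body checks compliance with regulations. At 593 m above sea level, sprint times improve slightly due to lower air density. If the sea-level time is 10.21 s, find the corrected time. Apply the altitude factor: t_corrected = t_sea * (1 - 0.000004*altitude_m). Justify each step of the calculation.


Correction factor = 1 - 0.000004 * 593 = 0.997628
t_corrected = t_sea * factor = 10.21 * 0.997628
t_corrected = 10.1858 s

10.1858 s


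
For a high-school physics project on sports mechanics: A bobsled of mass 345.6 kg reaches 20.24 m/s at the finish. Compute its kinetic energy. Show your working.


KE = 0.5 * m * v^2
KE = 0.5 * 345.6 * 20.24^2
KE = 0.5 * 345.6 * 409.6576 = 70788.8333 J

70788.8333 J


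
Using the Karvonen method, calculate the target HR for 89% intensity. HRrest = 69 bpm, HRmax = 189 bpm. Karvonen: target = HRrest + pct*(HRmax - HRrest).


Target = HRrest + pct*(HRmax - HRrest)
Heart rate reserve = HRmax - HRrest = 189 - 69 = 120 bpm
Fraction = 89% = 0.89
Target = 69 + 0.89 * 120
Target = 69 + 106.8 = 175.8 bpm

175.8 bpm


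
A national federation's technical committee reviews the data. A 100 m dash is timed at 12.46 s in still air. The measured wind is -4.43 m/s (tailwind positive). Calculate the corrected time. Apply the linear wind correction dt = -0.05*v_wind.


dt = -0.05 * v_wind = -0.05 * -4.43 = 0.2215 s
t_corrected = t_still + dt = 12.46 + (0.2215)
t_corrected = 12.6815 s

12.6815 s


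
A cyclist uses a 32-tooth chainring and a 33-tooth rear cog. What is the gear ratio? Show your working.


GR = front_teeth / rear_teeth
GR = 32 / 33
GR = 0.9697

0.9697


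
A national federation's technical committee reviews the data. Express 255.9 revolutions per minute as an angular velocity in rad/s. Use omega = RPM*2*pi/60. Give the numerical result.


omega = RPM * 2 * pi / 60
omega = 255.9 * 2 * 3.14159 / 60
omega = 1607.8671 / 60 = 26.7978 rad/s

26.7978 rad/s


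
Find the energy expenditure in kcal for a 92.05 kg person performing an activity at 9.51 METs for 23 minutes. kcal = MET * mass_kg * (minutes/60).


kcal = MET * mass * time_hr
Convert time: 23 min = 0.3833 hr
kcal = 9.51 * 92.05 * 0.3833
kcal = 335.5683 kcal

335.5683 kcal


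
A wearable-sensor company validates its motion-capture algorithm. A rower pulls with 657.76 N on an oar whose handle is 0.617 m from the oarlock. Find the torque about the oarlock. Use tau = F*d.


tau = F * d
tau = 657.76 * 0.617
tau = 405.8379 N*m

405.8379 N*m


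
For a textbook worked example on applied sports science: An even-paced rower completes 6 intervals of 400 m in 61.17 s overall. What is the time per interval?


Split time = total_time / n_laps = 61.17 / 6
Split time = 10.195 s per lap

10.195 s


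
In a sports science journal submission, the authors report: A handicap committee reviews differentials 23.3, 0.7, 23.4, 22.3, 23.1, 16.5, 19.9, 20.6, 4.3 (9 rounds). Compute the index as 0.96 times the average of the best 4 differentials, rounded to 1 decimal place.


All differentials: 23.3, 0.7, 23.4, 22.3, 23.1, 16.5, 19.9, 20.6, 4.3
Sorted: 0.7, 4.3, 16.5, 19.9, 20.6, 22.3, 23.1, 23.3, 23.4
Best 4: 0.7, 4.3, 16.5, 19.9
Average of best = 41.4 / 4 = 10.35
Raw index = 10.35 * 0.96 = 9.936
Handicap index = round(9.936, 1) = 9.9

9.9


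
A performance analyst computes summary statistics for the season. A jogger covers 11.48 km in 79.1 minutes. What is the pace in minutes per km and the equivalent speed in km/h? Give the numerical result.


Pace = time / distance = 79.1 min / 11.48 km = 6.8902 min/km
Speed = distance / time_in_hours = 11.48 / 1.3183 hr
Speed = 8.708 km/h

6.8902 min/km, 8.708 km/h


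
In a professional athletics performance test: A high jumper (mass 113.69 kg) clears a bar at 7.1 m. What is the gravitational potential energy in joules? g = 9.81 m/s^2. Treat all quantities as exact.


PE = m * g * h
PE = 113.69 * 9.81 * 7.1
PE = 1115.2989 * 7.1 = 7918.6222 J

7918.6222 J


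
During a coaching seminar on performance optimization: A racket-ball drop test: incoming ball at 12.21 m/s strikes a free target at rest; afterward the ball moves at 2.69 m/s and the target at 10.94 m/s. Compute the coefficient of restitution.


e = (v2_after - v1_after) / (v1_before - v2_before)
Numerator = 10.94 - 2.69 = 8.25
Denominator = 12.21 - 0 = 12.21
e = 8.25 / 12.21 = 0.6757

0.6757


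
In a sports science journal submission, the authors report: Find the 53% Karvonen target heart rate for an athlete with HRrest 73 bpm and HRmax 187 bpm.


Target = HRrest + pct*(HRmax - HRrest)
Heart rate reserve = HRmax - HRrest = 187 - 73 = 114 bpm
Fraction = 53% = 0.53
Target = 73 + 0.53 * 114
Target = 73 + 60.42 = 133.42 bpm

133.42 bpm


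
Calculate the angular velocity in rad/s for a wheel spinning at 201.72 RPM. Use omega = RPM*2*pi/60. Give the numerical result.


omega = RPM * 2 * pi / 60
omega = 201.72 * 2 * 3.14159 / 60
omega = 1267.4441 / 60 = 21.1241 rad/s

21.1241 rad/s


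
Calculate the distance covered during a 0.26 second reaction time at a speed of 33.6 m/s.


d = v * t
d = 33.6 * 0.26
d = 8.736 m

8.736 m


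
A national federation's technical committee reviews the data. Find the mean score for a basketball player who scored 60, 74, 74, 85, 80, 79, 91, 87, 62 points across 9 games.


Average = sum / n
Sum = 692
Average = 692 / 9 = 76.8889

76.8889


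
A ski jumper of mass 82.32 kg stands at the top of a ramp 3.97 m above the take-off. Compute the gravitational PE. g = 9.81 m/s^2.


PE = m * g * h
PE = 82.32 * 9.81 * 3.97
PE = 807.5592 * 3.97 = 3206.01 J

3206.01 J


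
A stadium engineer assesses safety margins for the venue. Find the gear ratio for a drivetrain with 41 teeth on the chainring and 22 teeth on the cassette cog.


GR = front_teeth / rear_teeth
GR = 41 / 22
GR = 1.8636

1.8636


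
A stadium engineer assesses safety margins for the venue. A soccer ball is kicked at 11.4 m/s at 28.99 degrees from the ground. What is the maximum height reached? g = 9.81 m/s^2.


H = (v*sin(theta))^2 / (2*g)
vy = v*sin(theta) = 11.4 * sin(28.99 deg) = 5.5251 m/s
H = vy^2 / (2*g) = 30.5266 / (2*9.81)
H = 30.5266 / 19.62 = 1.5559 m

1.5559 m


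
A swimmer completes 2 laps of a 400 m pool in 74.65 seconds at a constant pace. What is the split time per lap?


Split time = total_time / n_laps = 74.65 / 2
Split time = 37.325 s per lap

37.325 s
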